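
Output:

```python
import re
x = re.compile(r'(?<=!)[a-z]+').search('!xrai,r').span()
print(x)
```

(1, 5)

Because the assertion is zero-width, the text it checks is not consumed and won't appear in the result.
Unlike `match`, `search` isn't anchored — it looks for the pattern anywhere in the string.
The match spans [1:5] → 'xrai'.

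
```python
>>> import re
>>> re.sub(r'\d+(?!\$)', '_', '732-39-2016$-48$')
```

The negative lookaround is zero-width — it rules out positions where the adjacent text would match, without consuming anything.
Matches: at [0:3] → '732'; at [4:6] → '39'; at [7:10] → '201'; at [13:14] → '4'.
Every occurrence is swapped for '_'.

'_-_-_6$-_8$'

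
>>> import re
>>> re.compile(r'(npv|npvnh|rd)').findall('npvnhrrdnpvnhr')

['npv', 'rd', 'npv']

`|` is ordered: at each position the engine commits to the first alternative that works.
Matches: at [0:3] match 'npv', group 1 = 'npv'; at [6:8] match 'rd', group 1 = 'rd'; at [8:11] match 'npv', group 1 = 'npv'.
With a single group, `findall` returns only what that group captured — 3 items.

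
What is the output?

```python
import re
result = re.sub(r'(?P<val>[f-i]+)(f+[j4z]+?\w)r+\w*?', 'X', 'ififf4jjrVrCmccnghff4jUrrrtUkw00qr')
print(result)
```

XVrCmccnXtUkw00qr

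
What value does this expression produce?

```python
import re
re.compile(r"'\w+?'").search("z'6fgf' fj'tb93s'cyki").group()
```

"'6fgf'"

`search` walks the string left to right and returns the first match it finds.
The match spans [1:7] → "'6fgf'".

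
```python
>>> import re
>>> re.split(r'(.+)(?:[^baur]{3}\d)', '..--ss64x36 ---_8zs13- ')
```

['', '..--ss64x36 ---_8', '- ']

This matches one or more of any character (captured); then exactly 3 of any character except [baur], then a digit (non-capturing group).
Matches to split on: at [0:21] → '..--ss64x36 ---_8zs13'.
Because the pattern has a capturing group, `split` also inserts each captured text between the pieces.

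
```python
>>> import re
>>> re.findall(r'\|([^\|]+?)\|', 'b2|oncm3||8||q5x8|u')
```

['oncm3', '8', 'q5x8']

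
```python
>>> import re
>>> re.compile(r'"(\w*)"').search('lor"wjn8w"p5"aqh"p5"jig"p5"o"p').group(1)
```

'wjn8w'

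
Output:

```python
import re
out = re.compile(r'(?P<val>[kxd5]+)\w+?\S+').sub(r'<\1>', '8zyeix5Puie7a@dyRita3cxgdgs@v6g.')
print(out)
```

Each match is replaced using the text its own group 1 captured.

8zyei<x5>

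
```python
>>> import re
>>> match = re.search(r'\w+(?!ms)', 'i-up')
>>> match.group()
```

The negative lookaround is zero-width — it rules out positions where the adjacent text would match, without consuming anything.
`search` walks the string left to right and returns the first match it finds.
The match spans [0:1] → 'i'.

'i'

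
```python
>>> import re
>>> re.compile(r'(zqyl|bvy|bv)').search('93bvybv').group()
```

'bvy'

The regex engine tests alternatives in the order written; an earlier branch that matches wins even if a later one would match more.
`search` walks the string left to right and returns the first match it finds.
The match spans [2:5] → 'bvy'.
Captured: group 1 = 'bvy'.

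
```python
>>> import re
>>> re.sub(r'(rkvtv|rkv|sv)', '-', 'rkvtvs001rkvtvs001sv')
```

'-s001-s001-'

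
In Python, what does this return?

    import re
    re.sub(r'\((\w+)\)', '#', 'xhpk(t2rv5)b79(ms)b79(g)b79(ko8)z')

Matches: at [4:11] → '(t2rv5)'; at [14:18] → '(ms)'; at [21:24] → '(g)'; at [27:32] → '(ko8)'.
Each match is replaced by '#'.

'xhpk#b79#b79#b79#z'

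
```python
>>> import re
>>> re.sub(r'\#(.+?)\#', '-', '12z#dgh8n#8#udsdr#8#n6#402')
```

'12z-8-8-402'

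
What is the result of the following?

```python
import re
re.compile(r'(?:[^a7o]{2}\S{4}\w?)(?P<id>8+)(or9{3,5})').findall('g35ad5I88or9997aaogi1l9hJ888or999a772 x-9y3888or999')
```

This matches exactly 2 of any character except [a7o], then exactly 4 of a non-whitespace character, then optionally a word character (non-capturing group); then one or more of a literal '8' (captured as 'id'); then the literal 'or', then 3 to 5 of the literal '9' (captured).
Walking the string: at [0:14] match 'g35ad5I88or999', groups = ('88', 'or999'); at [18:33] match 'gi1l9hJ888or999', groups = ('888', 'or999'); at [36:51] match '2 x-9y3888or999', groups = ('888', 'or999').
Multiple groups make `findall` return tuples — one 2-tuple for each match.

[('88', 'or999'), ('888', 'or999'), ('888', 'or999')]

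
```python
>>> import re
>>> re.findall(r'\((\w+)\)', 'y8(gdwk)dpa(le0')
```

Walking the string: at [2:8] match '(gdwk)', group 1 = 'gdwk'.
One capturing group, so `findall` returns just the captured substring from the one match — 1 in all.

['gdwk']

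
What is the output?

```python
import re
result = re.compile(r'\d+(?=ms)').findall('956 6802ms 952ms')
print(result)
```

Because the assertion is zero-width, the text it checks is not consumed and won't appear in the result.
Since nothing is captured, `findall` lists the 2 matched substrings directly.

['6802', '952']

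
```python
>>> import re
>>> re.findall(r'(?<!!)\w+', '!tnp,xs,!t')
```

['np', 'xs']

The negative lookahead/lookbehind blocks any match where the forbidden context is present.
Scanning left to right: at [2:4] → 'np'; at [5:7] → 'xs'.
With no groups in the pattern, `findall` gives back each whole match — 2 here.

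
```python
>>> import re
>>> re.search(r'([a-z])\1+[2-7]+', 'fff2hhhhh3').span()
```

(0, 4)

After group 1 captures some text, `\1` only succeeds where that same text appears again.
The match spans [0:4] → 'fff2'.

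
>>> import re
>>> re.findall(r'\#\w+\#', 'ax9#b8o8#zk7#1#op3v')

['#b8o8#', '#1#']

Matches: at [3:9] → '#b8o8#'; at [12:15] → '#1#'.
`findall` yields the raw match text (2 of them) because the pattern has no groups.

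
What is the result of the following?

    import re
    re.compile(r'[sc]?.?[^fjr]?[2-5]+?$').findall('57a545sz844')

['sz844']

The pattern matches optionally one of [sc], then optionally any character; then optionally any character except [fjr], then one or more of a character in [2-5] (lazy); then anchored at the end.
`findall` yields the raw match text (1 of them) because the pattern has no groups.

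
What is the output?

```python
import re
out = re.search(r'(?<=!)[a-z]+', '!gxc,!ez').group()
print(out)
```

gxc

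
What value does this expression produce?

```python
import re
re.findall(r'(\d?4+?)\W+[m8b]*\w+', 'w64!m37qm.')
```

['64']

One capturing group, so `findall` returns just the captured substring from the one match — 1 in all.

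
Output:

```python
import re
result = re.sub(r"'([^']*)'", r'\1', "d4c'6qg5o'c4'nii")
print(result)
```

Matches: at [3:10] → "'6qg5o'".
`\1` in the replacement pulls in group 1's text for each match.

d4c6qg5oc4'nii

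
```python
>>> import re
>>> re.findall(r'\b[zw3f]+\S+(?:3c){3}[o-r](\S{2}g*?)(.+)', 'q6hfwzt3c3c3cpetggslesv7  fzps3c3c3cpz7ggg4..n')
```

Pattern: a word boundary (`\b`, zero-width); then one or more of one of [zw3f]; then one or more of a non-whitespace character, then the literal '3c' repeated 3 times, then a character in [o-r]; then exactly 2 of a non-whitespace character, then zero or more of a literal 'g' (lazy) (captured); then one or more of any character (captured).
With the lazy modifier that quantifier settles for the fewest repetitions that let the rest of the pattern succeed (the atoms after it are unaffected and can still be greedy).
Matches: at [26:46] match 'fzps3c3c3cpz7ggg4..n', groups = ('z7', 'ggg4..n').
`findall` packs the 2 group values into a tuple for every match.

[('z7', 'ggg4..n')]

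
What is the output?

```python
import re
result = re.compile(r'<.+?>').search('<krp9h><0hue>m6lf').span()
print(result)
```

(0, 7)

A `+?`/`*?`/`{m,n}?` starts at its minimum and grows only as far as needed for what follows to match.
`re.search` scans for the first position where the pattern succeeds.
The match spans [0:7] → '<krp9h>'.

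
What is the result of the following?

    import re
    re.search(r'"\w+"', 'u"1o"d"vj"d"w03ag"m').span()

(1, 5)

The match spans [1:5] → '"1o"'.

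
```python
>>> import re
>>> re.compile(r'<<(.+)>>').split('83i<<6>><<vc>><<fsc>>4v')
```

Matches to split on: at [3:21] → '<<6>><<vc>><<fsc>>'.
With a capturing group present, the delimiter's captured portion is kept in the result list.

['83i', '6>><<vc>><<fsc', '4v']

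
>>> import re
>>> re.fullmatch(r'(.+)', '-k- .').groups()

This matches one or more of any character (captured).
`re.fullmatch` is like wrapping the pattern in `^…$` (in single-line mode).
The match spans [0:5] → '-k- .'.
Captured: group 1 = '-k- .'.

('-k- .',)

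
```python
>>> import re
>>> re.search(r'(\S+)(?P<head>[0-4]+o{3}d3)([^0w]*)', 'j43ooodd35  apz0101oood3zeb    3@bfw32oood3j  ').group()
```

The pattern matches one or more of a non-whitespace character (captured); then one or more of a character in [0-4], then exactly 3 of a literal 'o', then the literal 'd3' (captured as 'head'); then zero or more of any character except [0w] (captured).
`re.search` scans for the first position where the pattern succeeds.
The match spans [12:35] → 'apz0101oood3zeb    3@bf'.
Captured: group 1 = 'apz010', group 2 = '1oood3', group 3 = 'zeb    3@bf'.

'apz0101oood3zeb    3@bf'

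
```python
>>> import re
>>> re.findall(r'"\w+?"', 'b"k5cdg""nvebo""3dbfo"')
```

['"k5cdg"', '"nvebo"', '"3dbfo"']

Matches: at [1:8] → '"k5cdg"'; at [8:15] → '"nvebo"'; at [15:22] → '"3dbfo"'.
Since nothing is captured, `findall` lists the 3 matched substrings directly.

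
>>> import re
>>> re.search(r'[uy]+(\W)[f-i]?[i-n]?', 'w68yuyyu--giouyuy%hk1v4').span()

The pattern matches one or more of one of [uy]; then a non-word character (captured); then optionally a character in [f-i], then optionally a character in [i-n].
The match spans [3:9] → 'yuyyu-'.

(3, 9)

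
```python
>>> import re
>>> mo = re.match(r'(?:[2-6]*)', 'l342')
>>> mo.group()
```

This matches zero or more of a character in [2-6] (non-capturing group).
`re.match` won't scan ahead — the pattern has to work from the very first character.
The match spans [0:0] → ''.

''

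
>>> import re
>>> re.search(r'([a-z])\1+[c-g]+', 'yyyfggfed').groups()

('y',)

The match spans [0:9] → 'yyyfggfed'.
Captured: group 1 = 'y'.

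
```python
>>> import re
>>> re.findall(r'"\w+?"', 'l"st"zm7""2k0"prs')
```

['"st"', '"2k0"']

Walking the string: at [1:5] → '"st"'; at [9:14] → '"2k0"'.
Since nothing is captured, `findall` lists the 2 matched substrings directly.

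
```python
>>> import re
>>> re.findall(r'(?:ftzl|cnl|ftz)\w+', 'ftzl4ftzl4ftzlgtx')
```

['ftzl4ftzl4ftzlgtx']

Scanning left to right: at [0:17] → 'ftzl4ftzl4ftzlgtx'.
With no groups in the pattern, `findall` gives back each whole match — 1 here.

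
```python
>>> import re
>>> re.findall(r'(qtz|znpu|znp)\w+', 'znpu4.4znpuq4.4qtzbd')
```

`|` is ordered: at each position the engine commits to the first alternative that works.
`findall` collects group 1 from each match (3 total).

['znpu', 'znpu', 'qtz']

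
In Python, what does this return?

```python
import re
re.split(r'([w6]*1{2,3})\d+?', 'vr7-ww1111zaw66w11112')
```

['vr7-', 'ww111', 'za', 'w66w111', '2']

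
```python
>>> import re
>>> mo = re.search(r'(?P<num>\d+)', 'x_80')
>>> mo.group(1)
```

'80'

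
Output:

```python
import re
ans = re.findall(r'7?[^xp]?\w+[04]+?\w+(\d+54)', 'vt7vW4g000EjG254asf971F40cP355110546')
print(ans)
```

Pattern: optionally a literal '7'; then optionally any character except [xp], then one or more of a word character, then one or more of one of [04] (lazy); then one or more of a word character; then one or more of a digit, then the literal '54' (captured).
Scanning left to right: at [0:35] match 'vt7vW4g000EjG254asf971F40cP35511054', group 1 = '054'.
With a single group, `findall` returns only what that group captured — 1 item.

['054']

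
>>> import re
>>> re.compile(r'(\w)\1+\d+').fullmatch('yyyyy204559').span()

The backreference `\1` re-matches whatever the first group consumed, character for character.
For `fullmatch`, every character of the input must be accounted for by the pattern.
The match spans [0:11] → 'yyyyy204559'.
Captured: group 1 = 'y'.

(0, 11)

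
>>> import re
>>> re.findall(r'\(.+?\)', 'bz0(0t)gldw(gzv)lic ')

['(0t)', '(gzv)']

Lazy quantifiers expand one character at a time until the remainder of the pattern can match.
`findall` yields the raw match text (2 of them) because the pattern has no groups.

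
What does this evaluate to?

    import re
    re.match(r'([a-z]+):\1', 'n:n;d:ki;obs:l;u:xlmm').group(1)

'n'

`\1` is not a pattern — it's the concrete string captured by group 1, re-applied verbatim.
With `match`, the pattern is implicitly anchored at the beginning.
The match spans [0:3] → 'n:n'.
Captured: group 1 = 'n'.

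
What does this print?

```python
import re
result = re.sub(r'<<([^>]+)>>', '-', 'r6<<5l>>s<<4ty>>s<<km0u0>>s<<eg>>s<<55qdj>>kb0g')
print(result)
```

Matches: at [2:8] → '<<5l>>'; at [9:16] → '<<4ty>>'; at [17:26] → '<<km0u0>>'; at [27:33] → '<<eg>>'; at [34:43] → '<<55qdj>>'.
Every occurrence is swapped for '-'.

r6-s-s-s-s-kb0g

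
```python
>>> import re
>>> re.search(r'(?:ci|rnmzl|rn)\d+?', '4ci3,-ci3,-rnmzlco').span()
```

The match spans [1:4] → 'ci3'.

(1, 4)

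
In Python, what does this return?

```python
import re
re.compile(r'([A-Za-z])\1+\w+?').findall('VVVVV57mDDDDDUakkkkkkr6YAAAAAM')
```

['V', 'D', 'k', 'A']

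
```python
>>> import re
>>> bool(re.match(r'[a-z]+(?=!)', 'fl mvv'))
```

False

`match` is anchored at position 0; if the pattern doesn't fit there, it returns None.
Here the string doesn't start with a match, so the call returns None, and `bool(None)` is False.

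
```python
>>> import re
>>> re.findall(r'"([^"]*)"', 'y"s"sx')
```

Scanning left to right: at [1:4] match '"s"', group 1 = 's'.
`findall` collects group 1 from the one match (1 total).

['s']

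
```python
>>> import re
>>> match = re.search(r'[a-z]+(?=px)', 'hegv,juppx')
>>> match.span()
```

(5, 8)

Lookahead/lookbehind check context without consuming it, so the matched span excludes the asserted characters.
The match spans [5:8] → 'jup'.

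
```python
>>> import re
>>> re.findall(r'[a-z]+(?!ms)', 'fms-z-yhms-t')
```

`(?!…)`/`(?<!…)` only lets a position through if the neighbouring text does NOT match; no characters are consumed.
No capturing groups, so `findall` returns the 4 full match strings.

['fms', 'z', 'yhms', 't']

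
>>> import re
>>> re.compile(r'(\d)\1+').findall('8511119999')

`\1` has to match the exact text group 1 already captured.
`findall` collects group 1 from each match (2 total).

['1', '9']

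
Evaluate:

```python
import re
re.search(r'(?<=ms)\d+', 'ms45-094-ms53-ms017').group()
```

Lookahead/lookbehind check context without consuming it, so the matched span excludes the asserted characters.
The match spans [2:4] → '45'.

'45'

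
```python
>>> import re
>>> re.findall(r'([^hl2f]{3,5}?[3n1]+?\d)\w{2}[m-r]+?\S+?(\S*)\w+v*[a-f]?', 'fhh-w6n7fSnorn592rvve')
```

[('-w6n7', 'rn592rvv')]

Pattern: 3 to 5 of any character except [hl2f] (lazy), then one or more of one of [3n1] (lazy), then a digit (captured); then exactly 2 of a word character, then one or more of a character in [m-r] (lazy), then one or more of a non-whitespace character (lazy); then zero or more of a non-whitespace character (captured); then one or more of a word character; then zero or more of the literal 'v', then optionally a character in [a-f].
`findall` packs the 2 group values into a tuple for every match.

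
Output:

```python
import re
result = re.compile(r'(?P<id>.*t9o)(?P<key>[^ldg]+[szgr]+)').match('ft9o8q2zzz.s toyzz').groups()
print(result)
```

The pattern matches zero or more of any character, then the literal 't9o' (captured as 'id'); then one or more of any character except [ldg], then one or more of one of [szgr] (captured as 'key').
`match` is anchored at position 0; if the pattern doesn't fit there, it returns None.
The match spans [0:18] → 'ft9o8q2zzz.s toyzz'.
Captured: group 1 = 'ft9o', group 2 = '8q2zzz.s toyzz'.

('ft9o', '8q2zzz.s toyzz')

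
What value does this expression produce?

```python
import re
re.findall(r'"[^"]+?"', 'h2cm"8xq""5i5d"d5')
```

['"8xq"', '"5i5d"']

Walking the string: at [4:9] → '"8xq"'; at [9:15] → '"5i5d"'.
No capturing groups, so `findall` returns the 2 full match strings.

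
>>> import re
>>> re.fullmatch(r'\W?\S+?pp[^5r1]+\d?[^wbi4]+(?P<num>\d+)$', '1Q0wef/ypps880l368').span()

This matches optionally a non-word character, then one or more of a non-whitespace character (lazy), then the literal 'pp'; then one or more of any character except [5r1], then optionally a digit; then one or more of any character except [wbi4]; then one or more of a digit (captured as 'num'); then anchored at the end.
`re.fullmatch` is like wrapping the pattern in `^…$` (in single-line mode).
The match spans [0:18] → '1Q0wef/ypps880l368'.
Captured: group 1 = '8'.

(0, 18)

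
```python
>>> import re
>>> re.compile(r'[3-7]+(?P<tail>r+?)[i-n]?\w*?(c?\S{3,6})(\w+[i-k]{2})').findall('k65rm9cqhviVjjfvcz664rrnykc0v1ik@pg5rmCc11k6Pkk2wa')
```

[('r', '9cqhvi', 'Vjjfvcz664rrnykc0v1ik'), ('r', 'Cc11k6', 'Pkk')]

A `+?`/`*?`/`{m,n}?` starts at its minimum and grows only as far as needed for what follows to match.
3 groups means each result is a tuple of 3 captured strings — 2 here.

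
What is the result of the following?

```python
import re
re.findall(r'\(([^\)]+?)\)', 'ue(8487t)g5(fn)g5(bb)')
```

['8487t', 'fn', 'bb']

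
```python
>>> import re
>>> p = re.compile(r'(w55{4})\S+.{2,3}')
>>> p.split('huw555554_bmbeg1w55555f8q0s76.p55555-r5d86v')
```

This matches the literal 'w5', then exactly 4 of a literal '5' (captured); then one or more of a non-whitespace character, then 2 to 3 of any character.
Because the pattern has a capturing group, `split` also inserts each captured text between the pieces.

['hu', 'w55555', '']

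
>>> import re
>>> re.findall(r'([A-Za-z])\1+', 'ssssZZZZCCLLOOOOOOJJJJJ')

`\1` has to match the exact text group 1 already captured.
One capturing group, so `findall` returns just the captured substring from each match — 6 in all.

['s', 'Z', 'C', 'L', 'O', 'J']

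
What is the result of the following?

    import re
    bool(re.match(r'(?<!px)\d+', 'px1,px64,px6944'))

A negative assertion filters positions out without eating any characters.
`match` is anchored at position 0; if the pattern doesn't fit there, it returns None.
Here the string doesn't start with a match, so the call returns None, and `bool(None)` is False.

False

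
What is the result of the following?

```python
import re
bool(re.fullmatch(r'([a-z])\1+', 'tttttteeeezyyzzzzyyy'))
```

False

The backreference `\1` re-matches whatever the first group consumed, character for character.
`re.fullmatch` requires the pattern to consume the entire string.
Here the string isn't matched end-to-end, so the call returns None, and `bool(None)` is False.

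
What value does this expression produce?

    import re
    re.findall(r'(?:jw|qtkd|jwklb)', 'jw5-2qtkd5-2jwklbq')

['jw', 'qtkd', 'jw']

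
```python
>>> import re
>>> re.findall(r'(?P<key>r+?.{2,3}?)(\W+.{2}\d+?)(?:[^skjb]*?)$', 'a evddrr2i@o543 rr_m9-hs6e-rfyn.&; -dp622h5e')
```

[('rr_m9', '-hs6')]

Multiple groups make `findall` return tuples — one 2-tuple for the one match.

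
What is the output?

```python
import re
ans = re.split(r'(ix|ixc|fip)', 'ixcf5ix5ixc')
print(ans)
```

['', 'ix', 'cf5', 'ix', '5', 'ix', 'c']

Branches in `(...|...)` are attempted left-to-right; the first branch that allows the whole pattern to succeed is taken.
Matches to split on: at [0:2] → 'ix'; at [5:7] → 'ix'; at [8:10] → 'ix'.
The group in the pattern means `split` returns the separators' captures alongside the pieces.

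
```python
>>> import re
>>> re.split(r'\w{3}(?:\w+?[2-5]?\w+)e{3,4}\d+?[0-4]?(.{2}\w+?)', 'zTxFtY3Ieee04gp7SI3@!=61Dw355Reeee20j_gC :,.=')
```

['', 'gp7', 'SI3@!=', 'j_g', 'C :,.=']

A non-greedy quantifier consumes as few characters as it can — just enough that the remainder of the pattern still matches from where it stops; whatever follows it matches normally.
The group in the pattern means `split` returns the separators' captures alongside the pieces.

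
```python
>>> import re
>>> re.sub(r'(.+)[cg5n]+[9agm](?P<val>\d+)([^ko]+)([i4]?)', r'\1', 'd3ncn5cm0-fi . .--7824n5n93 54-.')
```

'd3ncn5cm0-fi . .--7824n5'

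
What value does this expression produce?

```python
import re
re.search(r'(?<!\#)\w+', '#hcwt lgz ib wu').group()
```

The negative lookahead/lookbehind blocks any match where the forbidden context is present.
The match spans [2:5] → 'cwt'.

'cwt'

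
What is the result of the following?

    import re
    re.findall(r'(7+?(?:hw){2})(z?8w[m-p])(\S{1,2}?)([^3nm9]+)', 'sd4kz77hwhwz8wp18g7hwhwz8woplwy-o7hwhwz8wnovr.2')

[('77hwhw', 'z8wp', '1', '8g7hwhwz8woplwy-o7hwhwz8w')]

Lazy quantifiers expand one character at a time until the remainder of the pattern can match.
With 4 capturing groups, `findall` returns a 4-tuple per match.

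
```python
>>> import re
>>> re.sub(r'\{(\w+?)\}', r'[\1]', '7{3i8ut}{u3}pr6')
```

'7[3i8ut][u3]pr6'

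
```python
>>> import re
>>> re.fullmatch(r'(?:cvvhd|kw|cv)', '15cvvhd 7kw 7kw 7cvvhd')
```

`fullmatch` succeeds only if the pattern covers the string from start to end.
Here the pattern can't cover the whole string, so the call returns None.

None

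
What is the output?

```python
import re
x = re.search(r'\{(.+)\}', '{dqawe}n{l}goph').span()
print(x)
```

(0, 11)

`re.search` scans for the first position where the pattern succeeds.
The match spans [0:11] → '{dqawe}n{l}'.
Captured: group 1 = 'dqawe}n{l'.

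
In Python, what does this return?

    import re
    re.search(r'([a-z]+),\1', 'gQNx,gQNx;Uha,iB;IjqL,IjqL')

None

`\1` has to match the exact text group 1 already captured.
`search` walks the string left to right and returns the first match it finds.
Here nothing in the string fits, so the call returns None.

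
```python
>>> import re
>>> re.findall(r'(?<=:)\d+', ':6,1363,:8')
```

['6', '8']

Lookahead/lookbehind check context without consuming it, so the matched span excludes the asserted characters.
Matches: at [1:2] → '6'; at [9:10] → '8'.
No capturing groups, so `findall` returns the 2 full match strings.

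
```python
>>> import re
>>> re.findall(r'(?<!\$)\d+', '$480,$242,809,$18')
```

['80', '42', '809', '8']

The negative lookahead/lookbehind blocks any match where the forbidden context is present.
Walking the string: at [2:4] → '80'; at [7:9] → '42'; at [10:13] → '809'; at [16:17] → '8'.
Since nothing is captured, `findall` lists the 4 matched substrings directly.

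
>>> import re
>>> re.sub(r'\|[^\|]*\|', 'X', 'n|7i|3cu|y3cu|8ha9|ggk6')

Each match is replaced by 'X'.

'nX3cuX8ha9|ggk6'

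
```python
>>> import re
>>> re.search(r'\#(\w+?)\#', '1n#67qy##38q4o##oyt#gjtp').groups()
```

`search` walks the string left to right and returns the first match it finds.
The match spans [2:8] → '#67qy#'.
Captured: group 1 = '67qy'.

('67qy',)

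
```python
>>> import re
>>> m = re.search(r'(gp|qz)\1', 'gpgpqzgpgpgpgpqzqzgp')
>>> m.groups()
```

`\1` has to match the exact text group 1 already captured.
`re.search` tries every starting position until one works.
The match spans [0:4] → 'gpgp'.
Captured: group 1 = 'gp'.

('gp',)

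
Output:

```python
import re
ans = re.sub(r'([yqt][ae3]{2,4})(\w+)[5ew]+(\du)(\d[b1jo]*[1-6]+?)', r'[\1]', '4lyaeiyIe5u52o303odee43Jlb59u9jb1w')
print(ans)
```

4l[yae]w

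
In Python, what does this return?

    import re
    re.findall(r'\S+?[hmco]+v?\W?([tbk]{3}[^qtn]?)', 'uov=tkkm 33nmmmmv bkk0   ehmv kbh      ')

['tkkm', 'bkk0']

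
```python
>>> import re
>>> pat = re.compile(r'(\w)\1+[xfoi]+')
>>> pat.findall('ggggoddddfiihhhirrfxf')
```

`\1` has to match the exact text group 1 already captured.
Scanning left to right: at [0:5] match 'ggggo', group 1 = 'g'; at [5:12] match 'ddddfii', group 1 = 'd'; at [12:16] match 'hhhi', group 1 = 'h'; at [16:21] match 'rrfxf', group 1 = 'r'.
One capturing group, so `findall` returns just the captured substring from each match — 4 in all.

['g', 'd', 'h', 'r']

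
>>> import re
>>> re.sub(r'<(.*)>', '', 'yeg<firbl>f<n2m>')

'yeg'

Every occurrence is swapped for ''.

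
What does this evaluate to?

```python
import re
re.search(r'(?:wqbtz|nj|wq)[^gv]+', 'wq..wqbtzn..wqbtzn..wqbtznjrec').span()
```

`re.search` tries every starting position until one works.
The match spans [0:30] → 'wq..wqbtzn..wqbtzn..wqbtznjrec'.

(0, 30)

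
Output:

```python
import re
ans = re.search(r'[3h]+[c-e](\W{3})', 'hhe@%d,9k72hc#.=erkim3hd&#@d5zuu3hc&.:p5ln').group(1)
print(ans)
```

The pattern matches one or more of one of [3h], then a character in [c-e]; then exactly 3 of a non-word character (captured).
`re.search` tries every starting position until one works.
The match spans [11:16] → 'hc#.='.
Captured: group 1 = '#.='.

#.=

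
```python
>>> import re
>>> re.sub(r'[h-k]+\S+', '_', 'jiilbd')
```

The pattern matches one or more of a character in [h-k]; then one or more of a non-whitespace character.
`sub` substitutes '_' at each match site.

'_'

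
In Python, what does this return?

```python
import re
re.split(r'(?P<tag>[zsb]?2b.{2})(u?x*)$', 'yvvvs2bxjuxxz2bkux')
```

['yvvvs2bxjuxx', 'z2bku', 'x', '']

This matches optionally one of [zsb], then the literal '2b', then exactly 2 of any character (captured as 'tag'); then optionally the literal 'u', then zero or more of a literal 'x' (captured); then anchored at the end.
Because the pattern has a capturing group, `split` also inserts each captured text between the pieces.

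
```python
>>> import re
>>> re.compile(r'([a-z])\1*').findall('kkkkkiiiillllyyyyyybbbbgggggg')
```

`\1` is not a pattern — it's the concrete string captured by group 1, re-applied verbatim.
Matches: at [0:5] match 'kkkkk', group 1 = 'k'; at [5:9] match 'iiii', group 1 = 'i'; at [9:13] match 'llll', group 1 = 'l'; at [13:19] match 'yyyyyy', group 1 = 'y'; at [19:23] match 'bbbb', group 1 = 'b'; ….
Because there's exactly one group, `findall` drops the full match and keeps group 1 from each hit.

['k', 'i', 'l', 'y', 'b', 'g']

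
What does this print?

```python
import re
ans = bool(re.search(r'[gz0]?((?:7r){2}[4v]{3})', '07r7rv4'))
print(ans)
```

False

Here the pattern never matches, so the call returns None, and `bool(None)` is False.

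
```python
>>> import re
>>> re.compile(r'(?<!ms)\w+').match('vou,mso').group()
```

'vou'

`re.match` only tries the pattern at the start of the string.
The match spans [0:3] → 'vou'.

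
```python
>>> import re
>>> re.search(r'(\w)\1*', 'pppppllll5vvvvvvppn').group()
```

After group 1 captures some text, `\1` only succeeds where that same text appears again.
`re.search` scans for the first position where the pattern succeeds.
The match spans [0:5] → 'ppppp'.
Captured: group 1 = 'p'.

'ppppp'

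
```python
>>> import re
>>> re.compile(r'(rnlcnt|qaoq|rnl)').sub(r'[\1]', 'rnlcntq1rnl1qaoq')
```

Alternation tries branches left to right and keeps the first one that lets the overall match succeed at that position.
Matches: at [0:6] → 'rnlcnt'; at [8:11] → 'rnl'; at [12:16] → 'qaoq'.
`\1` in the replacement pulls in group 1's text for each match.

'[rnlcnt]q1[rnl]1[qaoq]'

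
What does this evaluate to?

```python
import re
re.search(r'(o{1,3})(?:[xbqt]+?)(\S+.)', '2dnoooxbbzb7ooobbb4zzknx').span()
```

(3, 24)

The pattern matches 1 to 3 of a literal 'o' (captured); then one or more of one of [xbqt] (lazy) (non-capturing group); then one or more of a non-whitespace character, then any character (captured).
`re.search` tries every starting position until one works.
The match spans [3:24] → 'oooxbbzb7ooobbb4zzknx'.
Captured: group 1 = 'ooo', group 2 = 'bbzb7ooobbb4zzknx'.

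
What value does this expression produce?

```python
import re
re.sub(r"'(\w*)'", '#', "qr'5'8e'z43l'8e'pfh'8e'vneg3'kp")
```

'qr#8e#8e#8e#kp'

Matches: at [2:5] → "'5'"; at [7:13] → "'z43l'"; at [15:20] → "'pfh'"; at [22:29] → "'vneg3'".
Each match is replaced by '#'.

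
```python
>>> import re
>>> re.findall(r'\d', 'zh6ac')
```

['6']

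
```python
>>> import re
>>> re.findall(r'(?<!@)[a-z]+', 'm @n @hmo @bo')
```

['m', 'mo', 'o']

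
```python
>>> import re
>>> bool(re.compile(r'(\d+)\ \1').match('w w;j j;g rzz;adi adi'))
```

False

The backreference `\1` re-matches whatever the first group consumed, character for character.
`re.match` only tries the pattern at the start of the string.
Here the string doesn't start with a match, so the call returns None, and `bool(None)` is False.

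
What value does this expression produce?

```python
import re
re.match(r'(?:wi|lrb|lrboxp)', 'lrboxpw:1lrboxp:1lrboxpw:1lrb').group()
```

'lrb'

Alternation isn't longest-match — the leftmost alternative that fits at this position is chosen.
`match` is anchored at position 0; if the pattern doesn't fit there, it returns None.
The match spans [0:3] → 'lrb'.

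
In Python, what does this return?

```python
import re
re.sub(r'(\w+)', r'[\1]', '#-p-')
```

'#-[p]-'

`\1` in the replacement pulls in group 1's text for each match.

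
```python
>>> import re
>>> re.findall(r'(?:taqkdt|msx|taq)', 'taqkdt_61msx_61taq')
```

Alternation tries branches left to right and keeps the first one that lets the overall match succeed at that position.
Walking the string: at [0:6] → 'taqkdt'; at [9:12] → 'msx'; at [15:18] → 'taq'.
With no groups in the pattern, `findall` gives back each whole match — 3 here.

['taqkdt', 'msx', 'taq']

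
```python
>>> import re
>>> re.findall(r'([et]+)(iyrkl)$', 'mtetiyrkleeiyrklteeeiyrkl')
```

Pattern: one or more of one of [et] (captured); then the literal 'iy', then the literal 'rkl' (captured); then anchored at the end.
Walking the string: at [16:25] match 'teeeiyrkl', groups = ('teee', 'iyrkl').
2 groups means the one result is a tuple of 2 captured strings — 1 here.

[('teee', 'iyrkl')]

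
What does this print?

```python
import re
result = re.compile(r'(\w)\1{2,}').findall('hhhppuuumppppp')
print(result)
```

The backreference `\1` re-matches whatever the first group consumed, character for character.
Walking the string: at [0:3] match 'hhh', group 1 = 'h'; at [5:8] match 'uuu', group 1 = 'u'; at [9:14] match 'ppppp', group 1 = 'p'.
One capturing group, so `findall` returns just the captured substring from each match — 3 in all.

['h', 'u', 'p']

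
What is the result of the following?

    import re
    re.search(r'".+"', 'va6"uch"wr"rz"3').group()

'"uch"wr"rz"'

The match spans [3:14] → '"uch"wr"rz"'.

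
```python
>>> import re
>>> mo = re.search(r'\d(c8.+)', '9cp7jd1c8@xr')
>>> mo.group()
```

'1c8@xr'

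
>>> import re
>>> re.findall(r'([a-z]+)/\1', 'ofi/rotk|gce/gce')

['gce']

`\1` is not a pattern — it's the concrete string captured by group 1, re-applied verbatim.
Matches: at [9:16] match 'gce/gce', group 1 = 'gce'.
With a single group, `findall` returns only what that group captured — 1 item.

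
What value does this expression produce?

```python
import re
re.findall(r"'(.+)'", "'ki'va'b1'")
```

["ki'va'b1"]

Walking the string: at [0:10] match "'ki'va'b1'", group 1 = "ki'va'b1".
`findall` collects group 1 from the one match (1 total).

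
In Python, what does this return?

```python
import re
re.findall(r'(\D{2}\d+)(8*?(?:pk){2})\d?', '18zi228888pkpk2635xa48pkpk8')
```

`findall` packs the 2 group values into a tuple for every match.

[('zi228888', 'pkpk'), ('xa48', 'pkpk')]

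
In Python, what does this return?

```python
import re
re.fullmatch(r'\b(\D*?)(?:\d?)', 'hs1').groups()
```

('hs',)

The pattern matches a word boundary (`\b`, zero-width); then zero or more of a non-digit (lazy) (captured); then optionally a digit (non-capturing group).
For `fullmatch`, every character of the input must be accounted for by the pattern.
The match spans [0:3] → 'hs1'.
Captured: group 1 = 'hs'.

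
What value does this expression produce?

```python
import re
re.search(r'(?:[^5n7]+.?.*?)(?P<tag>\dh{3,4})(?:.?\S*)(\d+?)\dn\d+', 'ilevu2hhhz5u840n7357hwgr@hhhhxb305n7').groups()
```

('2hhh', '0')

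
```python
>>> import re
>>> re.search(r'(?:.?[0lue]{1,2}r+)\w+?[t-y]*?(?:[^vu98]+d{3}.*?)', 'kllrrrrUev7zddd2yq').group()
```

'kllrrrrUev7zddd'

Pattern: optionally any character, then 1 to 2 of one of [0lue], then one or more of the literal 'r' (non-capturing group); then one or more of a word character (lazy), then zero or more of a character in [t-y] (lazy); then one or more of any character except [vu98], then exactly 3 of a literal 'd', then zero or more of any character (lazy) (non-capturing group).
`search` walks the string left to right and returns the first match it finds.
The match spans [0:15] → 'kllrrrrUev7zddd'.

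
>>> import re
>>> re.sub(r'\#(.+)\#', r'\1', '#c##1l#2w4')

'c##1l2w4'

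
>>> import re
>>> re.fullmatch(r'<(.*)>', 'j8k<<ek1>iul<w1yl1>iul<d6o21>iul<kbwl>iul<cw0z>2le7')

None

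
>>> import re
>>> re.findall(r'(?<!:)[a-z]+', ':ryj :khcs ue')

['yj', 'hcs', 'ue']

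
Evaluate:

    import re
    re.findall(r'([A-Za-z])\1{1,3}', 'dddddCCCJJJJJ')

['d', 'C', 'J']

`\1` has to match the exact text group 1 already captured.
Matches: at [0:4] match 'dddd', group 1 = 'd'; at [5:8] match 'CCC', group 1 = 'C'; at [8:12] match 'JJJJ', group 1 = 'J'.
One capturing group, so `findall` returns just the captured substring from each match — 3 in all.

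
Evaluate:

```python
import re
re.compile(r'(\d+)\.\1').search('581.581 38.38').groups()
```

('581',)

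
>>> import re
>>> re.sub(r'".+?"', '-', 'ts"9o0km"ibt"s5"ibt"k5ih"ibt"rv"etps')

Because the quantifier is non-greedy, it stops expanding at the earliest point where the rest of the pattern can succeed.
Each match is replaced by '-'.

'ts-ibt-ibt-ibt-etps'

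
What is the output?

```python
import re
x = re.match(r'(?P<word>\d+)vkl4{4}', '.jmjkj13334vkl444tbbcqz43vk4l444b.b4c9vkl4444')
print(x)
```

`re.match` only tries the pattern at the start of the string.
Here position 0 doesn't satisfy it, so the call returns None.

None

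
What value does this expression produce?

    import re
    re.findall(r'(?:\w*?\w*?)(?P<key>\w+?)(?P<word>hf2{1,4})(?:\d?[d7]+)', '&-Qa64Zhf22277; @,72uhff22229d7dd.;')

The pattern matches zero or more of a word character (lazy), then zero or more of a word character (lazy) (non-capturing group); then one or more of a word character (lazy) (captured as 'key'); then the literal 'hf', then 1 to 4 of the literal '2' (captured as 'word'); then optionally a digit, then one or more of one of [d7] (non-capturing group).
Scanning left to right: at [2:14] match 'Qa64Zhf22277', groups = ('Qa64Z', 'hf222').
`findall` packs the 2 group values into a tuple for every match.

[('Qa64Z', 'hf222')]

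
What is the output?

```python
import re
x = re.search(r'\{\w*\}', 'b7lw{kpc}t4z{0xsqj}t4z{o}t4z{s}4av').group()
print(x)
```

{kpc}

`re.search` tries every starting position until one works.
The match spans [4:9] → '{kpc}'.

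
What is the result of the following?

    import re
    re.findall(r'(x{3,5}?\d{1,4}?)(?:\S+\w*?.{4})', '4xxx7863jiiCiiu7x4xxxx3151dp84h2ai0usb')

['xxx7']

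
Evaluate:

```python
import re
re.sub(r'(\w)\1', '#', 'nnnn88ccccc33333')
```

After group 1 captures some text, `\1` only succeeds where that same text appears again.
`sub` substitutes '#' at each match site.

'#####c##3'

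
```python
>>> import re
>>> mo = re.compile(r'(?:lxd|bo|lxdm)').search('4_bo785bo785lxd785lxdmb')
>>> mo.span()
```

(2, 4)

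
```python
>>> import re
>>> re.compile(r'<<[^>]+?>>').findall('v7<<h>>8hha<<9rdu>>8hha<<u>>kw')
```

['<<h>>', '<<9rdu>>', '<<u>>']

Scanning left to right: at [2:7] → '<<h>>'; at [11:19] → '<<9rdu>>'; at [23:28] → '<<u>>'.
With no groups in the pattern, `findall` gives back each whole match — 3 here.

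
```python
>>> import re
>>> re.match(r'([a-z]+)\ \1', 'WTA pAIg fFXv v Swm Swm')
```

None

A backreference is literal: `\1` must see the identical characters the first group matched.
`re.match` only tries the pattern at the start of the string.
Here the pattern fails at index 0, so the call returns None.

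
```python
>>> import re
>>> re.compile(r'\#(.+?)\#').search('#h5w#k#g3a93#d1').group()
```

Because the quantifier is non-greedy, it stops expanding at the earliest point where the rest of the pattern can succeed.
The match spans [0:5] → '#h5w#'.

'#h5w#'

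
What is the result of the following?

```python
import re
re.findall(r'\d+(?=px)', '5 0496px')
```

['0496']

The lookaround is zero-width — it requires the adjacent text to match without consuming it, so the asserted text isn't part of the match.
`findall` yields the raw match text (1 of them) because the pattern has no groups.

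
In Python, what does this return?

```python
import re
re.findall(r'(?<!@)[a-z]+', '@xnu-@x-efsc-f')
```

The negative lookaround is zero-width — it rules out positions where the adjacent text would match, without consuming anything.
Scanning left to right: at [2:4] → 'nu'; at [8:12] → 'efsc'; at [13:14] → 'f'.
With no groups in the pattern, `findall` gives back each whole match — 3 here.

['nu', 'efsc', 'f']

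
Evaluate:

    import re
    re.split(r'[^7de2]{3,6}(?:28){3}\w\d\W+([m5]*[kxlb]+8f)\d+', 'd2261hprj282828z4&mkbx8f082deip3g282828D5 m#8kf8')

['d22', 'mkbx8f', 'deip3g282828D5 m#8kf8']

The pattern matches 3 to 6 of any character except [7de2], then the literal '28' repeated 3 times; then a word character, then a digit; then one or more of a non-word character; then zero or more of one of [m5], then one or more of one of [kxlb], then the literal '8f' (captured); then one or more of a digit.
Matches to split on: at [3:27] → '61hprj282828z4&mkbx8f082'.
With a capturing group present, the delimiter's captured portion is kept in the result list.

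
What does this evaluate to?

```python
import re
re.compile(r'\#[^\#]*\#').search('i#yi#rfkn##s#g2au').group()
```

'#yi#'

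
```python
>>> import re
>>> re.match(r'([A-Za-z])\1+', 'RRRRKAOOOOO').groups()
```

('R',)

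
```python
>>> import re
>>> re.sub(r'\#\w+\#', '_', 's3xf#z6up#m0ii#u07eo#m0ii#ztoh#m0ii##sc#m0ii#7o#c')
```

's3xf_m0ii_m0ii_m0ii#_m0ii_c'

Matches: at [4:10] → '#z6up#'; at [14:21] → '#u07eo#'; at [25:31] → '#ztoh#'; at [36:40] → '#sc#'; at [44:48] → '#7o#'.
Each match is replaced by '_'.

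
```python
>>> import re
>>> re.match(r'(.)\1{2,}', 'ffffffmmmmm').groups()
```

('f',)

The backreference `\1` re-matches whatever the first group consumed, character for character.
With `match`, the pattern is implicitly anchored at the beginning.
The match spans [0:6] → 'ffffff'.
Captured: group 1 = 'f'.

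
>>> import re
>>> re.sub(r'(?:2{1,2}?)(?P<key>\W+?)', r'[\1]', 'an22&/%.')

'an[&]/%.'

The pattern matches 1 to 2 of a literal '2' (lazy) (non-capturing group); then one or more of a non-word character (lazy) (captured as 'key').
Matches: at [2:5] → '22&'.
The replacement refers to a captured group, so each match is rewritten using its own captured text.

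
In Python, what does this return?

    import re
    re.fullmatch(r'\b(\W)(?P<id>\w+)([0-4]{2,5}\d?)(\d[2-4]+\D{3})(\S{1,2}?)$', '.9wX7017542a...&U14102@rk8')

Pattern: a word boundary (`\b`, zero-width); then a non-word character (captured); then one or more of a word character (captured as 'id'); then 2 to 5 of a character in [0-4], then optionally a digit (captured); then a digit, then one or more of a character in [2-4], then exactly 3 of a non-digit (captured); then 1 to 2 of a non-whitespace character (lazy) (captured); then anchored at the end.
`re.fullmatch` requires the pattern to consume the entire string.
Here there's no way to consume every character, so the call returns None.

None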